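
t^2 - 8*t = t*(t - 8)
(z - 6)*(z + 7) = z^2 + z - 42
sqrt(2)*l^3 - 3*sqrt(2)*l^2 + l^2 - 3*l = l*(l - 3)*(sqrt(2)*l + 1)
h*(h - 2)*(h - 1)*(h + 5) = h^4 + 2*h^3 - 13*h^2 + 10*h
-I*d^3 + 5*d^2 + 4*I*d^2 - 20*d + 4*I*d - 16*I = (d - 4)*(d + 4*I)*(-I*d + 1)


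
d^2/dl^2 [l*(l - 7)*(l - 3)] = 6*l - 20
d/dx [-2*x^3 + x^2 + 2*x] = -6*x^2 + 2*x + 2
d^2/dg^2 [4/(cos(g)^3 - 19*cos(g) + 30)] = 4*(2*(3*cos(g)^2 - 19)^2*sin(g)^2 + (9*cos(g)^2 - 25)*(cos(g)^3 - 19*cos(g) + 30)*cos(g))/(cos(g)^3 - 19*cos(g) + 30)^3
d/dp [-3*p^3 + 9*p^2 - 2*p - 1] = -9*p^2 + 18*p - 2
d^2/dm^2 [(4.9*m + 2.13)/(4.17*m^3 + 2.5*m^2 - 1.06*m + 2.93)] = (511.23366*m^5 + 750.955284*m^4 + 459.85196*m^3 - 695.039436*m^2 - 405.369318*m + 4.01887600000001)/(72.511713*m^9 + 130.41675*m^8 + 22.890798*m^7 + 102.170431*m^6 + 177.452736*m^5 - 14.342616*m^4 + 59.619083*m^3 + 74.263194*m^2 - 27.299982*m + 25.153757)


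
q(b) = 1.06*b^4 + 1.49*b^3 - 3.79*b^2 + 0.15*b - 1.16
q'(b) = 4.24*b^3 + 4.47*b^2 - 7.58*b + 0.15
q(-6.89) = 1719.35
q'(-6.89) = -1122.25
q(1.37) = -0.50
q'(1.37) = 9.06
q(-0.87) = -4.53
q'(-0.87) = 7.34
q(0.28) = -1.38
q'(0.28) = -1.53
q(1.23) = -1.51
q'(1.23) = 5.48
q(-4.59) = 244.71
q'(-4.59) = -280.90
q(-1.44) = -9.13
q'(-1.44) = 7.67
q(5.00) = 753.59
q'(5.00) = 604.00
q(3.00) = 91.27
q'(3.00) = 132.12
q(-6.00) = 913.42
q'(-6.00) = -709.29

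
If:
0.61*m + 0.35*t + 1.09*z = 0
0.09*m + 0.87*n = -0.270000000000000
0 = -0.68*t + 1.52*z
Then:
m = -3.06943105110897*z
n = 0.317527350114721*z - 0.310344827586207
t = 2.23529411764706*z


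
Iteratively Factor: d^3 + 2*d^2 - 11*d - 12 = (d - 3)*(d^2 + 5*d + 4) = (d - 3)*(d + 4)*(d + 1)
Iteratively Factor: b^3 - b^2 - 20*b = (b + 4)*(b^2 - 5*b) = b*(b + 4)*(b - 5)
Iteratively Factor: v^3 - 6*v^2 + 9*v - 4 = (v - 4)*(v^2 - 2*v + 1) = (v - 4)*(v - 1)*(v - 1)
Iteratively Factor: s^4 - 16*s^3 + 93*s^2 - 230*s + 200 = (s - 2)*(s^3 - 14*s^2 + 65*s - 100) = (s - 4)*(s - 2)*(s^2 - 10*s + 25) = (s - 5)*(s - 4)*(s - 2)*(s - 5)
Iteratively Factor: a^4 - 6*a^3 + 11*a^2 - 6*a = (a)*(a^3 - 6*a^2 + 11*a - 6) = a*(a - 2)*(a^2 - 4*a + 3) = a*(a - 3)*(a - 2)*(a - 1)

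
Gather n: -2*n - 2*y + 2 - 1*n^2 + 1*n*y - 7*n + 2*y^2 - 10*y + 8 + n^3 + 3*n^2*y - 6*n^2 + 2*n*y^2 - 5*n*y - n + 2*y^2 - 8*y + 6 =n^3 + n^2*(3*y - 7) + n*(2*y^2 - 4*y - 10) + 4*y^2 - 20*y + 16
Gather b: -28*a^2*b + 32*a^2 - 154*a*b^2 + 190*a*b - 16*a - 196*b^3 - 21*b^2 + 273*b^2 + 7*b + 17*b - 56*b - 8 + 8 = 32*a^2 - 16*a - 196*b^3 + b^2*(252 - 154*a) + b*(-28*a^2 + 190*a - 32)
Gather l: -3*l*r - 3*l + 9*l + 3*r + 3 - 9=l*(6 - 3*r) + 3*r - 6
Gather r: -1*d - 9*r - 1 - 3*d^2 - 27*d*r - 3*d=-3*d^2 - 4*d + r*(-27*d - 9) - 1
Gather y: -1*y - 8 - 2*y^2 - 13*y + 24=-2*y^2 - 14*y + 16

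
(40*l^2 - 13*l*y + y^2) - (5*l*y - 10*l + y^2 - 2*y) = 40*l^2 - 18*l*y + 10*l + 2*y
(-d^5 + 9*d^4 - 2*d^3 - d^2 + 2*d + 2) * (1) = -d^5 + 9*d^4 - 2*d^3 - d^2 + 2*d + 2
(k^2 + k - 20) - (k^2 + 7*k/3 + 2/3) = -4*k/3 - 62/3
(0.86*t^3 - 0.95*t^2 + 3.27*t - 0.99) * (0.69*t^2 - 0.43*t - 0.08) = 0.5934*t^5 - 1.0253*t^4 + 2.596*t^3 - 2.0132*t^2 + 0.1641*t + 0.0792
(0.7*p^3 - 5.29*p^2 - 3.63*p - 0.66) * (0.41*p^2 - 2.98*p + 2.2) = 0.287*p^5 - 4.2549*p^4 + 15.8159*p^3 - 1.0912*p^2 - 6.0192*p - 1.452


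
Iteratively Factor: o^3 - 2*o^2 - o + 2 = (o - 2)*(o^2 - 1) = (o - 2)*(o + 1)*(o - 1)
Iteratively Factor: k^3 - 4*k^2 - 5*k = (k + 1)*(k^2 - 5*k) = k*(k + 1)*(k - 5)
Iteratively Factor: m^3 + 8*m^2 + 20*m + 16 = (m + 4)*(m^2 + 4*m + 4) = (m + 2)*(m + 4)*(m + 2)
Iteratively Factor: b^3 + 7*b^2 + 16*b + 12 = (b + 2)*(b^2 + 5*b + 6) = (b + 2)^2*(b + 3)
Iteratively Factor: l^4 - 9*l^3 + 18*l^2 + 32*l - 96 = (l - 3)*(l^3 - 6*l^2 + 32) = (l - 4)*(l - 3)*(l^2 - 2*l - 8) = (l - 4)^2*(l - 3)*(l + 2)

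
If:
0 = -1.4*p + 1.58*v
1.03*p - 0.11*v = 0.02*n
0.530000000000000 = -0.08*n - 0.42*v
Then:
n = -6.02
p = -0.13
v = -0.11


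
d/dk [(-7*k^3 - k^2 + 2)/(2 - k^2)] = 7*k^2*(k^2 - 6)/(k^4 - 4*k^2 + 4)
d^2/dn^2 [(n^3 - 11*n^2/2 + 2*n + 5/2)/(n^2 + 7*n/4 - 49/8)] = 72*(296*n^3 - 1788*n^2 + 2310*n - 2303)/(512*n^6 + 2688*n^5 - 4704*n^4 - 30184*n^3 + 28812*n^2 + 100842*n - 117649)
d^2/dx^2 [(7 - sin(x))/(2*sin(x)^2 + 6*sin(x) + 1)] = (4*sin(x)^5 - 124*sin(x)^4 - 272*sin(x)^3 - 34*sin(x)^2 + 559*sin(x) + 488)/(6*sin(x) - cos(2*x) + 2)^3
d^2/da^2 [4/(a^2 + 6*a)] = 8*(-a*(a + 6) + 4*(a + 3)^2)/(a^3*(a + 6)^3)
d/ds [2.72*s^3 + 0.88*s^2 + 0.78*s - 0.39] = 8.16*s^2 + 1.76*s + 0.78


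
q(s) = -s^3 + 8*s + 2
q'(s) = 8 - 3*s^2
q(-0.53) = -2.09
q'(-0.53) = 7.16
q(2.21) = 8.89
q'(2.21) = -6.65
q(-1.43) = -6.52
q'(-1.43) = 1.87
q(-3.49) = 16.59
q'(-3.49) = -28.54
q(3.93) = -27.26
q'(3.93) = -38.33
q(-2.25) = -4.61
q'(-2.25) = -7.19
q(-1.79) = -6.58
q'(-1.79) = -1.61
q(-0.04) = 1.68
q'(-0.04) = 8.00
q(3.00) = -1.00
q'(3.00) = -19.00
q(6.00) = -166.00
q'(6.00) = -100.00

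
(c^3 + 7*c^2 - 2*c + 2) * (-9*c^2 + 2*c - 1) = -9*c^5 - 61*c^4 + 31*c^3 - 29*c^2 + 6*c - 2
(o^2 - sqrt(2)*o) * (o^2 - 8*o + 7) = o^4 - 8*o^3 - sqrt(2)*o^3 + 7*o^2 + 8*sqrt(2)*o^2 - 7*sqrt(2)*o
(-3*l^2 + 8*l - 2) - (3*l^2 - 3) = -6*l^2 + 8*l + 1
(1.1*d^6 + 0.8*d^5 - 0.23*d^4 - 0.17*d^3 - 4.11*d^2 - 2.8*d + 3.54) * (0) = 0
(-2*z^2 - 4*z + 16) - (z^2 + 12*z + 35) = -3*z^2 - 16*z - 19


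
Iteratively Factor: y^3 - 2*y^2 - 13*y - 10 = (y - 5)*(y^2 + 3*y + 2) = (y - 5)*(y + 1)*(y + 2)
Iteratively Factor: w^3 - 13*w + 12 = (w - 1)*(w^2 + w - 12) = (w - 1)*(w + 4)*(w - 3)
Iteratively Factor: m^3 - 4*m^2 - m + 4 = (m - 4)*(m^2 - 1) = (m - 4)*(m - 1)*(m + 1)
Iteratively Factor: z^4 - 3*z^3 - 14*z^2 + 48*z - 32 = (z - 4)*(z^3 + z^2 - 10*z + 8) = (z - 4)*(z + 4)*(z^2 - 3*z + 2) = (z - 4)*(z - 1)*(z + 4)*(z - 2)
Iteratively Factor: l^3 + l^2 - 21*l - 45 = (l + 3)*(l^2 - 2*l - 15) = (l - 5)*(l + 3)*(l + 3)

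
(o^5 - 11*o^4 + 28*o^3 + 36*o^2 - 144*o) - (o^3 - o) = o^5 - 11*o^4 + 27*o^3 + 36*o^2 - 143*o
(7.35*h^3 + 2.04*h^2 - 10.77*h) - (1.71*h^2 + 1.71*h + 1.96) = 7.35*h^3 + 0.33*h^2 - 12.48*h - 1.96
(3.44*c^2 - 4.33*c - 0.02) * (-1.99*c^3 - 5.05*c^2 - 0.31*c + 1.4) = -6.8456*c^5 - 8.7553*c^4 + 20.8399*c^3 + 6.2593*c^2 - 6.0558*c - 0.028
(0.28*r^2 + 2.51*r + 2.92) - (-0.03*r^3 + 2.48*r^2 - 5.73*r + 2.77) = 0.03*r^3 - 2.2*r^2 + 8.24*r + 0.15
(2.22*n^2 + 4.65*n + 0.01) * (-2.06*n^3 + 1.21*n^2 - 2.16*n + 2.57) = -4.5732*n^5 - 6.8928*n^4 + 0.8107*n^3 - 4.3265*n^2 + 11.9289*n + 0.0257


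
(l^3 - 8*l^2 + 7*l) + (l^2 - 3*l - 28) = l^3 - 7*l^2 + 4*l - 28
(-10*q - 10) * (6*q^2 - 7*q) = -60*q^3 + 10*q^2 + 70*q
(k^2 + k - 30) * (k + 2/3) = k^3 + 5*k^2/3 - 88*k/3 - 20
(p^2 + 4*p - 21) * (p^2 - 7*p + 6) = p^4 - 3*p^3 - 43*p^2 + 171*p - 126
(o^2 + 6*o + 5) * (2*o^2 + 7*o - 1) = 2*o^4 + 19*o^3 + 51*o^2 + 29*o - 5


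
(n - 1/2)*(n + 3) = n^2 + 5*n/2 - 3/2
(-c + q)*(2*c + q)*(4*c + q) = -8*c^3 + 2*c^2*q + 5*c*q^2 + q^3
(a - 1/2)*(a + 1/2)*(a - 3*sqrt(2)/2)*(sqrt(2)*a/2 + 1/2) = sqrt(2)*a^4/2 - a^3 - 7*sqrt(2)*a^2/8 + a/4 + 3*sqrt(2)/16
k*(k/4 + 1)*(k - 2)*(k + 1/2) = k^4/4 + 5*k^3/8 - 7*k^2/4 - k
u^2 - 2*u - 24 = (u - 6)*(u + 4)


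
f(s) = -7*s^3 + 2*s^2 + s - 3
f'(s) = -21*s^2 + 4*s + 1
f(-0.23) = -3.04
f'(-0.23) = -1.03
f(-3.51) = 320.84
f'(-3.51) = -271.76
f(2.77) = -133.66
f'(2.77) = -149.05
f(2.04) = -52.06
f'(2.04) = -78.23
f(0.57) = -3.08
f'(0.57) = -3.54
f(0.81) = -4.60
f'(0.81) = -9.54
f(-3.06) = 213.24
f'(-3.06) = -207.88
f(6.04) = -1466.44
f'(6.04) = -740.95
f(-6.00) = 1575.00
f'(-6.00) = -779.00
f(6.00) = -1437.00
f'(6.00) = -731.00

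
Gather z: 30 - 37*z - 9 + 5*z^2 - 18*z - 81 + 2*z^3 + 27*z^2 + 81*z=2*z^3 + 32*z^2 + 26*z - 60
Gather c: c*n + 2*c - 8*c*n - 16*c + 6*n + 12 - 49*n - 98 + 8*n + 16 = c*(-7*n - 14) - 35*n - 70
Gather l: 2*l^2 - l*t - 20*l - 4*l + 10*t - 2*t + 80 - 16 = 2*l^2 + l*(-t - 24) + 8*t + 64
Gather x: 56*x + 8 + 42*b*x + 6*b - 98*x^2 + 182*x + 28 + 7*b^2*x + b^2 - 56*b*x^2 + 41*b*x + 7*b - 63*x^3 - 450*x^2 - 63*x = b^2 + 13*b - 63*x^3 + x^2*(-56*b - 548) + x*(7*b^2 + 83*b + 175) + 36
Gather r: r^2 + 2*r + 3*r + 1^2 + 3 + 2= r^2 + 5*r + 6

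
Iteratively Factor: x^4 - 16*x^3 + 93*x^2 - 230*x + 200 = (x - 5)*(x^3 - 11*x^2 + 38*x - 40) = (x - 5)^2*(x^2 - 6*x + 8) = (x - 5)^2*(x - 2)*(x - 4)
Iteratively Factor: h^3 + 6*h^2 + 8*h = (h)*(h^2 + 6*h + 8) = h*(h + 4)*(h + 2)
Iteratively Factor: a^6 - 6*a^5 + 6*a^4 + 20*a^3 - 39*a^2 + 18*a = (a - 1)*(a^5 - 5*a^4 + a^3 + 21*a^2 - 18*a) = (a - 3)*(a - 1)*(a^4 - 2*a^3 - 5*a^2 + 6*a) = (a - 3)*(a - 1)^2*(a^3 - a^2 - 6*a) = (a - 3)*(a - 1)^2*(a + 2)*(a^2 - 3*a) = (a - 3)^2*(a - 1)^2*(a + 2)*(a)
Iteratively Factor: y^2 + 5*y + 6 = (y + 3)*(y + 2)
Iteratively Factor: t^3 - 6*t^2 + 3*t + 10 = (t + 1)*(t^2 - 7*t + 10) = (t - 5)*(t + 1)*(t - 2)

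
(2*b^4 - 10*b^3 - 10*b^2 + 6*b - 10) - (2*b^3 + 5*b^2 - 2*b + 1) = 2*b^4 - 12*b^3 - 15*b^2 + 8*b - 11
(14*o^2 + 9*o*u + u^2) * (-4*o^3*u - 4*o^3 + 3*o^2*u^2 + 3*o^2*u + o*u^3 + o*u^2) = -56*o^5*u - 56*o^5 + 6*o^4*u^2 + 6*o^4*u + 37*o^3*u^3 + 37*o^3*u^2 + 12*o^2*u^4 + 12*o^2*u^3 + o*u^5 + o*u^4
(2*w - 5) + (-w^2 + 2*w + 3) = -w^2 + 4*w - 2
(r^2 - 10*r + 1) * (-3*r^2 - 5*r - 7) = -3*r^4 + 25*r^3 + 40*r^2 + 65*r - 7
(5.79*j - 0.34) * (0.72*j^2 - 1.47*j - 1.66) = 4.1688*j^3 - 8.7561*j^2 - 9.1116*j + 0.5644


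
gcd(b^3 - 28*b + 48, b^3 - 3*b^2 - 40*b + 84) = b^2 + 4*b - 12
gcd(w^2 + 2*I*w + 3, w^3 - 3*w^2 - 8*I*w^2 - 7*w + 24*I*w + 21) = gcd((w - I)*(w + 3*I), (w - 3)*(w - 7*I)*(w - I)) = w - I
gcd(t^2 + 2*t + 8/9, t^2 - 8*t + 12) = 1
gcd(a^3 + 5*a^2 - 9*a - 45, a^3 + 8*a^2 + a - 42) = a + 3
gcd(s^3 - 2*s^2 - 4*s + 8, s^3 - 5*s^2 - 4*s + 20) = s^2 - 4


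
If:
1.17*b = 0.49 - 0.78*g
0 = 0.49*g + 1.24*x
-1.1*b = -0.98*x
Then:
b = -0.47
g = 1.33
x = -0.53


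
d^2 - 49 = (d - 7)*(d + 7)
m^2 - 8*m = m*(m - 8)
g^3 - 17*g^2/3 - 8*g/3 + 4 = (g - 6)*(g - 2/3)*(g + 1)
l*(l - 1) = l^2 - l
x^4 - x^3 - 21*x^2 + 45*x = x*(x - 3)^2*(x + 5)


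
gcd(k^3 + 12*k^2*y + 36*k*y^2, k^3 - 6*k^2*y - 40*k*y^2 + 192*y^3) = k + 6*y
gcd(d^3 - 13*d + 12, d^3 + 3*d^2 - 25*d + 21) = d^2 - 4*d + 3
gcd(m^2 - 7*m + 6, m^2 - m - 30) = m - 6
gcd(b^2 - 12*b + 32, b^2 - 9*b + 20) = b - 4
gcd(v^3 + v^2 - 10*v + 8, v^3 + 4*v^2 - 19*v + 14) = v^2 - 3*v + 2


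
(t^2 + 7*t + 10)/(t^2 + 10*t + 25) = (t + 2)/(t + 5)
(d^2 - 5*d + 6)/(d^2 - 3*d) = (d - 2)/d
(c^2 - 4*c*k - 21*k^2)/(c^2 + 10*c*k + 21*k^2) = (c - 7*k)/(c + 7*k)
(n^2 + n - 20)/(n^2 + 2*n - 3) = (n^2 + n - 20)/(n^2 + 2*n - 3)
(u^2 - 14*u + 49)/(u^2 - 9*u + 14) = (u - 7)/(u - 2)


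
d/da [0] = 0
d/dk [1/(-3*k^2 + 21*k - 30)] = (2*k - 7)/(3*(k^2 - 7*k + 10)^2)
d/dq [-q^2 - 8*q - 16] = -2*q - 8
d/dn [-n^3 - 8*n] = -3*n^2 - 8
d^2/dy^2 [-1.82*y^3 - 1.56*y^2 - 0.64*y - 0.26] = -10.92*y - 3.12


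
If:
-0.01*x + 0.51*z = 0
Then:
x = 51.0*z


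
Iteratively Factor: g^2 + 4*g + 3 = (g + 1)*(g + 3)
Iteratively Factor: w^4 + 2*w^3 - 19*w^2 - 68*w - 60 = (w + 2)*(w^3 - 19*w - 30) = (w - 5)*(w + 2)*(w^2 + 5*w + 6) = (w - 5)*(w + 2)^2*(w + 3)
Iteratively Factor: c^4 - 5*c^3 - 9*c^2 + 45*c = (c + 3)*(c^3 - 8*c^2 + 15*c) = c*(c + 3)*(c^2 - 8*c + 15) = c*(c - 5)*(c + 3)*(c - 3)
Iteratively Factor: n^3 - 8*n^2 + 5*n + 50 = (n - 5)*(n^2 - 3*n - 10) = (n - 5)^2*(n + 2)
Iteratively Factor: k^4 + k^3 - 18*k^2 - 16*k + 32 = (k + 4)*(k^3 - 3*k^2 - 6*k + 8) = (k - 4)*(k + 4)*(k^2 + k - 2) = (k - 4)*(k + 2)*(k + 4)*(k - 1)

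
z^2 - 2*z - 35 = (z - 7)*(z + 5)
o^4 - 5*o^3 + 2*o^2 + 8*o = o*(o - 4)*(o - 2)*(o + 1)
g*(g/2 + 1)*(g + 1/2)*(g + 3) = g^4/2 + 11*g^3/4 + 17*g^2/4 + 3*g/2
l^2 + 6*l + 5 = (l + 1)*(l + 5)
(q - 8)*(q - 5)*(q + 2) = q^3 - 11*q^2 + 14*q + 80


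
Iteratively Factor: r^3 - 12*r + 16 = (r - 2)*(r^2 + 2*r - 8) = (r - 2)^2*(r + 4)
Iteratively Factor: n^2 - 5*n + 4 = (n - 4)*(n - 1)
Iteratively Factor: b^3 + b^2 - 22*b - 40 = (b + 2)*(b^2 - b - 20) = (b + 2)*(b + 4)*(b - 5)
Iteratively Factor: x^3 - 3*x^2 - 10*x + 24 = (x - 2)*(x^2 - x - 12) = (x - 2)*(x + 3)*(x - 4)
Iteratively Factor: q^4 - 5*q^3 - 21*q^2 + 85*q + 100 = (q - 5)*(q^3 - 21*q - 20) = (q - 5)*(q + 4)*(q^2 - 4*q - 5) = (q - 5)^2*(q + 4)*(q + 1)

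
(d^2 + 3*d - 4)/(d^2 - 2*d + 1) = (d + 4)/(d - 1)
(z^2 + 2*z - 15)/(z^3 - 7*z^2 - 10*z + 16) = (z^2 + 2*z - 15)/(z^3 - 7*z^2 - 10*z + 16)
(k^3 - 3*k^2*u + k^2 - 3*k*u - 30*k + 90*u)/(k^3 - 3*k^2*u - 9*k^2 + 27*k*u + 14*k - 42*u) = (k^2 + k - 30)/(k^2 - 9*k + 14)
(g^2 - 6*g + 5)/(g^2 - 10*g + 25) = (g - 1)/(g - 5)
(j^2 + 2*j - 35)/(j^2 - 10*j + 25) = (j + 7)/(j - 5)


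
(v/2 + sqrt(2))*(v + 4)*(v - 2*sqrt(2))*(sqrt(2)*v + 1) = sqrt(2)*v^4/2 + v^3/2 + 2*sqrt(2)*v^3 - 4*sqrt(2)*v^2 + 2*v^2 - 16*sqrt(2)*v - 4*v - 16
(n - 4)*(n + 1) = n^2 - 3*n - 4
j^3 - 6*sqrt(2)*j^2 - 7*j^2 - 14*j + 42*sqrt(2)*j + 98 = (j - 7)*(j - 7*sqrt(2))*(j + sqrt(2))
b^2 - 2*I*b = b*(b - 2*I)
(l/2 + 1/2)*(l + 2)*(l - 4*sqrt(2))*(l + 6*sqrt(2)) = l^4/2 + sqrt(2)*l^3 + 3*l^3/2 - 23*l^2 + 3*sqrt(2)*l^2 - 72*l + 2*sqrt(2)*l - 48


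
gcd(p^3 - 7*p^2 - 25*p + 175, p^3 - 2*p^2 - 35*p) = p^2 - 2*p - 35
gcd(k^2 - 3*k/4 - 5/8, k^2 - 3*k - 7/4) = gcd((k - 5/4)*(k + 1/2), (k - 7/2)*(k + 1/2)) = k + 1/2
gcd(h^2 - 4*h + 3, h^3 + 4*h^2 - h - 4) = h - 1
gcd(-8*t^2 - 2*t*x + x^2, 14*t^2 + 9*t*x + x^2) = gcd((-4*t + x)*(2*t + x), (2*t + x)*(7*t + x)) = 2*t + x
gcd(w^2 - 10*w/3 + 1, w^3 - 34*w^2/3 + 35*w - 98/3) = 1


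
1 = 1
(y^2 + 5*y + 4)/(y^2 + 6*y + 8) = (y + 1)/(y + 2)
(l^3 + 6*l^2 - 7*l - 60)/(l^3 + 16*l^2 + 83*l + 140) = (l - 3)/(l + 7)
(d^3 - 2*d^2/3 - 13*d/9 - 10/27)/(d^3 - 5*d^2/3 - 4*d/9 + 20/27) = (3*d + 1)/(3*d - 2)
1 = 1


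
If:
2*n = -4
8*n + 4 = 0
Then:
No Solution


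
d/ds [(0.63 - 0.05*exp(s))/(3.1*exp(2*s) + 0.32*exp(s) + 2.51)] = (0.155*exp(2*s) - 3.906*exp(s) - 0.3271)*exp(s)/(9.61*exp(4*s) + 1.984*exp(3*s) + 15.6644*exp(2*s) + 1.6064*exp(s) + 6.3001)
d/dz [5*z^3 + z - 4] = 15*z^2 + 1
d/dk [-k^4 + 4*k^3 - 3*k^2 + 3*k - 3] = -4*k^3 + 12*k^2 - 6*k + 3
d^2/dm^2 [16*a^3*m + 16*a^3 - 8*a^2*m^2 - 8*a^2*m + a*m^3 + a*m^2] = 2*a*(-8*a + 3*m + 1)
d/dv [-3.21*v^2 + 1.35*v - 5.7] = 1.35 - 6.42*v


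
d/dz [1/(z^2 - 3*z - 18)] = (3 - 2*z)/(-z^2 + 3*z + 18)^2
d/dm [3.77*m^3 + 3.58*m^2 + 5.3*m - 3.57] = 11.31*m^2 + 7.16*m + 5.3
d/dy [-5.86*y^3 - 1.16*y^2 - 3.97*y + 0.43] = -17.58*y^2 - 2.32*y - 3.97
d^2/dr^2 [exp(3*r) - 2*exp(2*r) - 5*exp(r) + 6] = (9*exp(2*r) - 8*exp(r) - 5)*exp(r)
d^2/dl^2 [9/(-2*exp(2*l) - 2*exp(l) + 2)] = 9*(-2*(2*exp(l) + 1)^2*exp(l) + (4*exp(l) + 1)*(exp(2*l) + exp(l) - 1))*exp(l)/(2*(exp(2*l) + exp(l) - 1)^3)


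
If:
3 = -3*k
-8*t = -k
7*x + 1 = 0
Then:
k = -1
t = -1/8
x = -1/7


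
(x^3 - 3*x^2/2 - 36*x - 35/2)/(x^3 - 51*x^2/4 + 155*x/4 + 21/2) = 2*(2*x^2 + 11*x + 5)/(4*x^2 - 23*x - 6)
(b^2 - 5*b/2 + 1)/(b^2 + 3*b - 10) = (b - 1/2)/(b + 5)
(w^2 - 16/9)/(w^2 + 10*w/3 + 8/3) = (w - 4/3)/(w + 2)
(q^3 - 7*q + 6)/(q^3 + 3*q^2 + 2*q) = (q^3 - 7*q + 6)/(q*(q^2 + 3*q + 2))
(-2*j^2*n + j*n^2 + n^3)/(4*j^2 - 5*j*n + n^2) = n*(-2*j - n)/(4*j - n)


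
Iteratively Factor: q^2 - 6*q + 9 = (q - 3)*(q - 3)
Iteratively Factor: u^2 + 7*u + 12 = (u + 3)*(u + 4)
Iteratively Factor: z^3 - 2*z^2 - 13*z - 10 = (z - 5)*(z^2 + 3*z + 2) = (z - 5)*(z + 2)*(z + 1)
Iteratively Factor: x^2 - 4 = (x + 2)*(x - 2)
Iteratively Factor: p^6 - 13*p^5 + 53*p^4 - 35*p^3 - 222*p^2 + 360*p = (p)*(p^5 - 13*p^4 + 53*p^3 - 35*p^2 - 222*p + 360) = p*(p - 3)*(p^4 - 10*p^3 + 23*p^2 + 34*p - 120) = p*(p - 4)*(p - 3)*(p^3 - 6*p^2 - p + 30) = p*(p - 5)*(p - 4)*(p - 3)*(p^2 - p - 6) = p*(p - 5)*(p - 4)*(p - 3)*(p + 2)*(p - 3)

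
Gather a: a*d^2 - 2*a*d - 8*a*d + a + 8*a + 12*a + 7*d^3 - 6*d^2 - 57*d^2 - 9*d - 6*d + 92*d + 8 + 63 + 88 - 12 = a*(d^2 - 10*d + 21) + 7*d^3 - 63*d^2 + 77*d + 147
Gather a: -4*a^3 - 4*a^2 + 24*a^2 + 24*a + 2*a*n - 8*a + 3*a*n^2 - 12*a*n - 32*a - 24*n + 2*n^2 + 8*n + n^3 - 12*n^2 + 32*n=-4*a^3 + 20*a^2 + a*(3*n^2 - 10*n - 16) + n^3 - 10*n^2 + 16*n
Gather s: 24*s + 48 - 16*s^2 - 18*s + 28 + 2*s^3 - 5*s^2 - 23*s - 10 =2*s^3 - 21*s^2 - 17*s + 66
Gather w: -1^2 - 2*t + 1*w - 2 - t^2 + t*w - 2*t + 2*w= -t^2 - 4*t + w*(t + 3) - 3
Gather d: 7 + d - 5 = d + 2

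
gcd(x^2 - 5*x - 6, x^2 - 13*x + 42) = x - 6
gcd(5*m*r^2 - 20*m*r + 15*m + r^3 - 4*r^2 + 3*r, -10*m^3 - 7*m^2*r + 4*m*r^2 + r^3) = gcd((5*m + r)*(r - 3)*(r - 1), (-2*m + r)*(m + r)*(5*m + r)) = 5*m + r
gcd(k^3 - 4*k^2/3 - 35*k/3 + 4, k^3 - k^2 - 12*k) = k^2 - k - 12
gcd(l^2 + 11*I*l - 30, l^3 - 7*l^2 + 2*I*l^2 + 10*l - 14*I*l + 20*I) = 1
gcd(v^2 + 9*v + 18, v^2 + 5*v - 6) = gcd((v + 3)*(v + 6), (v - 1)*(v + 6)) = v + 6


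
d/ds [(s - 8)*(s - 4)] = 2*s - 12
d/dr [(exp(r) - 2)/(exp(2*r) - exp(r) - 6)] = (-(exp(r) - 2)*(2*exp(r) - 1) + exp(2*r) - exp(r) - 6)*exp(r)/(-exp(2*r) + exp(r) + 6)^2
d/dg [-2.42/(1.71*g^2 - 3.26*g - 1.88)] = (8.2764*g - 7.8892)/(-1.71*g^2 + 3.26*g + 1.88)^2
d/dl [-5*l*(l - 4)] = 20 - 10*l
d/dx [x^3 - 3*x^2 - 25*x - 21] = 3*x^2 - 6*x - 25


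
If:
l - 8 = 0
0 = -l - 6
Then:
No Solution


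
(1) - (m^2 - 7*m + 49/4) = -m^2 + 7*m - 45/4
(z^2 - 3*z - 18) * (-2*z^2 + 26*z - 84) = -2*z^4 + 32*z^3 - 126*z^2 - 216*z + 1512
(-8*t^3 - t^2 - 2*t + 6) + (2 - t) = -8*t^3 - t^2 - 3*t + 8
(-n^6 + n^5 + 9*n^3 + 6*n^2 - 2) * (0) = 0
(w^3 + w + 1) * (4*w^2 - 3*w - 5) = 4*w^5 - 3*w^4 - w^3 + w^2 - 8*w - 5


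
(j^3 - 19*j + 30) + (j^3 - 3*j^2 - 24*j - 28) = 2*j^3 - 3*j^2 - 43*j + 2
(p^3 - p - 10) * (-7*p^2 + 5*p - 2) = -7*p^5 + 5*p^4 + 5*p^3 + 65*p^2 - 48*p + 20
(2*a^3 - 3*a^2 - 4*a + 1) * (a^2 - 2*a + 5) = 2*a^5 - 7*a^4 + 12*a^3 - 6*a^2 - 22*a + 5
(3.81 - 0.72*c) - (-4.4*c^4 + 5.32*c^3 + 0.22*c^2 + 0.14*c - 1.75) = 4.4*c^4 - 5.32*c^3 - 0.22*c^2 - 0.86*c + 5.56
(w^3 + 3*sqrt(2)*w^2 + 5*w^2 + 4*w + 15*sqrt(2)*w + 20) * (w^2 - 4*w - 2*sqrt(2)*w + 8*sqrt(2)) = w^5 + w^4 + sqrt(2)*w^4 - 28*w^3 + sqrt(2)*w^3 - 28*sqrt(2)*w^2 - 8*w^2 - 8*sqrt(2)*w + 160*w + 160*sqrt(2)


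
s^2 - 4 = (s - 2)*(s + 2)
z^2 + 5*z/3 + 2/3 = (z + 2/3)*(z + 1)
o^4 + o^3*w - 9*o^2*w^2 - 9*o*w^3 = o*(o - 3*w)*(o + w)*(o + 3*w)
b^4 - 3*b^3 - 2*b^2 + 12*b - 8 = (b - 2)^2*(b - 1)*(b + 2)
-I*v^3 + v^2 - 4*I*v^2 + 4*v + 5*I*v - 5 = (v + 5)*(v + I)*(-I*v + I)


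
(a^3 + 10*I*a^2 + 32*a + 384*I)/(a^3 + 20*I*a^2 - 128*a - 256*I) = (a - 6*I)/(a + 4*I)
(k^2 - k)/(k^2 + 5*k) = (k - 1)/(k + 5)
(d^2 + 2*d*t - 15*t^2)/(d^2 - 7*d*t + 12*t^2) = (-d - 5*t)/(-d + 4*t)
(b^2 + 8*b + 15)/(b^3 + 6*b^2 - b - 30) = 1/(b - 2)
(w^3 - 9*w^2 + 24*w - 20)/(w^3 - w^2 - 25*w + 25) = (w^2 - 4*w + 4)/(w^2 + 4*w - 5)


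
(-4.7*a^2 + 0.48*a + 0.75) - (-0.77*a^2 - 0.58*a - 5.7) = -3.93*a^2 + 1.06*a + 6.45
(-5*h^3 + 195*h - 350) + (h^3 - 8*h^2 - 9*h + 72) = -4*h^3 - 8*h^2 + 186*h - 278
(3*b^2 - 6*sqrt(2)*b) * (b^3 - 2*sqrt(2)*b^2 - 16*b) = 3*b^5 - 12*sqrt(2)*b^4 - 24*b^3 + 96*sqrt(2)*b^2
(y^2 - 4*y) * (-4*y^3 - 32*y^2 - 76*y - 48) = -4*y^5 - 16*y^4 + 52*y^3 + 256*y^2 + 192*y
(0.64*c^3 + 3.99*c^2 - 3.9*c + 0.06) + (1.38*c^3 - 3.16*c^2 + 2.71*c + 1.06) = 2.02*c^3 + 0.83*c^2 - 1.19*c + 1.12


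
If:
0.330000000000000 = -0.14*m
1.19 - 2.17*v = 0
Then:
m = -2.36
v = 0.55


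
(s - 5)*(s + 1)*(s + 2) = s^3 - 2*s^2 - 13*s - 10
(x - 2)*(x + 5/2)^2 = x^3 + 3*x^2 - 15*x/4 - 25/2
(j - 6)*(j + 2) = j^2 - 4*j - 12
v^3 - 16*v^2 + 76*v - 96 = (v - 8)*(v - 6)*(v - 2)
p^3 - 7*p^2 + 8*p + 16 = (p - 4)^2*(p + 1)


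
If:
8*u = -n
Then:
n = -8*u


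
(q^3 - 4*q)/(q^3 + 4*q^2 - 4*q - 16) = q/(q + 4)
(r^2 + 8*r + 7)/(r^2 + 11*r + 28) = (r + 1)/(r + 4)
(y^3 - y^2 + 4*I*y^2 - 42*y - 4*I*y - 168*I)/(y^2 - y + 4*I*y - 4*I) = (y^2 - y - 42)/(y - 1)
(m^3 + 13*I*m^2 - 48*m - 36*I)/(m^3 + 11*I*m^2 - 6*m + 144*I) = (m^2 + 7*I*m - 6)/(m^2 + 5*I*m + 24)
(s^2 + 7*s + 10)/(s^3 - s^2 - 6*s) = (s + 5)/(s*(s - 3))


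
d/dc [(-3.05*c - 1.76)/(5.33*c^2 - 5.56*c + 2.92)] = (16.2565*c^2 + 18.7616*c - 18.6916)/(28.4089*c^4 - 59.2696*c^3 + 62.0408*c^2 - 32.4704*c + 8.5264)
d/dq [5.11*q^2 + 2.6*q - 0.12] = 10.22*q + 2.6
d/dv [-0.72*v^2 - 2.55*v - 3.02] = -1.44*v - 2.55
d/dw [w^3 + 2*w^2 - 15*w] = 3*w^2 + 4*w - 15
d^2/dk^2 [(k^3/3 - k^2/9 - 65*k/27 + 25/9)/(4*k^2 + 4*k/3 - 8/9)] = (-1647*k^3 + 5967*k^2 + 891*k + 541)/(2*(729*k^6 + 729*k^5 - 243*k^4 - 297*k^3 + 54*k^2 + 36*k - 8))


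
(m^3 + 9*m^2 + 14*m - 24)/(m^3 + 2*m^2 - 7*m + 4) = (m + 6)/(m - 1)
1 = 1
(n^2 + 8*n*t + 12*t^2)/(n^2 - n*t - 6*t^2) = (-n - 6*t)/(-n + 3*t)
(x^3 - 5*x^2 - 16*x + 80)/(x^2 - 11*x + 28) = (x^2 - x - 20)/(x - 7)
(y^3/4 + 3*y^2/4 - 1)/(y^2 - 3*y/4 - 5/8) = 2*(-y^3 - 3*y^2 + 4)/(-8*y^2 + 6*y + 5)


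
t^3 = t^3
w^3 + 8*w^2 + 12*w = w*(w + 2)*(w + 6)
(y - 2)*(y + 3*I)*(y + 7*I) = y^3 - 2*y^2 + 10*I*y^2 - 21*y - 20*I*y + 42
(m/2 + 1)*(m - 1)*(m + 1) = m^3/2 + m^2 - m/2 - 1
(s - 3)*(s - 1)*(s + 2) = s^3 - 2*s^2 - 5*s + 6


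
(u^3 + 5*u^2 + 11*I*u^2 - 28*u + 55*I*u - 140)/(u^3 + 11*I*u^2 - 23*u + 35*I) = (u^2 + u*(5 + 4*I) + 20*I)/(u^2 + 4*I*u + 5)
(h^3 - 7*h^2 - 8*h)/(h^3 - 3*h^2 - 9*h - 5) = h*(h - 8)/(h^2 - 4*h - 5)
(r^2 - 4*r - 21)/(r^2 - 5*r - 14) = (r + 3)/(r + 2)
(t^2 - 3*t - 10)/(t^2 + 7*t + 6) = (t^2 - 3*t - 10)/(t^2 + 7*t + 6)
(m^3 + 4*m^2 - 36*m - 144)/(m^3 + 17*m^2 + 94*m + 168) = (m - 6)/(m + 7)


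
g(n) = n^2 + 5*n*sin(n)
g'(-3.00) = 8.14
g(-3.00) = 11.12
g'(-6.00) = -39.41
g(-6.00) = 27.62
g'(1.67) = 7.49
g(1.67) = 11.10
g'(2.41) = -0.81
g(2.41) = 13.86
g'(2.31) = 0.53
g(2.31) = 13.87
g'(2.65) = -4.02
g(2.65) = 13.28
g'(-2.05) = -3.81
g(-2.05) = 13.30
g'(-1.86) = -5.86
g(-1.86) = 12.37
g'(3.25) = -10.20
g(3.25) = 8.80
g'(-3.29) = 10.43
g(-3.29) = 8.39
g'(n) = 5*n*cos(n) + 2*n + 5*sin(n)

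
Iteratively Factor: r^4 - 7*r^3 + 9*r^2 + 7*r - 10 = (r - 5)*(r^3 - 2*r^2 - r + 2) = (r - 5)*(r + 1)*(r^2 - 3*r + 2) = (r - 5)*(r - 2)*(r + 1)*(r - 1)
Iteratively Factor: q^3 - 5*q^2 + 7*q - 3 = (q - 1)*(q^2 - 4*q + 3) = (q - 3)*(q - 1)*(q - 1)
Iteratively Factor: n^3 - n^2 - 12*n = (n + 3)*(n^2 - 4*n) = n*(n + 3)*(n - 4)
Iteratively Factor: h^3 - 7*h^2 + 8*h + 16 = (h - 4)*(h^2 - 3*h - 4) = (h - 4)*(h + 1)*(h - 4)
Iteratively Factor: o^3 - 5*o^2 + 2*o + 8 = (o - 2)*(o^2 - 3*o - 4) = (o - 2)*(o + 1)*(o - 4)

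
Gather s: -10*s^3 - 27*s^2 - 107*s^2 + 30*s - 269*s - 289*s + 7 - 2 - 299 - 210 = -10*s^3 - 134*s^2 - 528*s - 504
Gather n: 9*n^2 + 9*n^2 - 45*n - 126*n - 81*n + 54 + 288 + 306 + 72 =18*n^2 - 252*n + 720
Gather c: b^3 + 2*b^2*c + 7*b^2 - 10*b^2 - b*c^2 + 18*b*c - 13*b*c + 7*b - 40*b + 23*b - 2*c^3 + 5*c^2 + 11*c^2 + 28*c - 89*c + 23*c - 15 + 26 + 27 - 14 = b^3 - 3*b^2 - 10*b - 2*c^3 + c^2*(16 - b) + c*(2*b^2 + 5*b - 38) + 24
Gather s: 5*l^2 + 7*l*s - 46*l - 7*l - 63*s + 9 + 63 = 5*l^2 - 53*l + s*(7*l - 63) + 72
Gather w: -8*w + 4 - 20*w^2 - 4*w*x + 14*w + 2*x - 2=-20*w^2 + w*(6 - 4*x) + 2*x + 2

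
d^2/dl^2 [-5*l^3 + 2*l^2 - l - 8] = 4 - 30*l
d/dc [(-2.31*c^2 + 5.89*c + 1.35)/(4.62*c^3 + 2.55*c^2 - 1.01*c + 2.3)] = (10.6722*c^4 - 54.4236*c^3 - 31.3974*c^2 - 17.511*c + 14.9105)/(21.3444*c^6 + 23.562*c^5 - 2.8299*c^4 + 16.101*c^3 + 12.7501*c^2 - 4.646*c + 5.29)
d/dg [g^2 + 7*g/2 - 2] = 2*g + 7/2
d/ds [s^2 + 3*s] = 2*s + 3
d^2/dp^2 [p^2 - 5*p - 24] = 2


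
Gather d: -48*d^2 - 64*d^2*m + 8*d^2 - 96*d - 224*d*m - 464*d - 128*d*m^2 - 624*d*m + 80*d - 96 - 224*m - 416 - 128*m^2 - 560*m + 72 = d^2*(-64*m - 40) + d*(-128*m^2 - 848*m - 480) - 128*m^2 - 784*m - 440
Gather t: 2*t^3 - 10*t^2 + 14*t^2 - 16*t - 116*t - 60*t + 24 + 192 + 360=2*t^3 + 4*t^2 - 192*t + 576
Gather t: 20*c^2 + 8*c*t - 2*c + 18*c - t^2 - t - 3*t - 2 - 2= 20*c^2 + 16*c - t^2 + t*(8*c - 4) - 4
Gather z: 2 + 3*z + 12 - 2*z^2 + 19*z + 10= -2*z^2 + 22*z + 24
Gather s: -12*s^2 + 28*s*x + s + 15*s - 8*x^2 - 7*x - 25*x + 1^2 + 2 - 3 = -12*s^2 + s*(28*x + 16) - 8*x^2 - 32*x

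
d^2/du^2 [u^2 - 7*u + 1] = 2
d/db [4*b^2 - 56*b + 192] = 8*b - 56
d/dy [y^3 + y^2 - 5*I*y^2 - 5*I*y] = 3*y^2 + y*(2 - 10*I) - 5*I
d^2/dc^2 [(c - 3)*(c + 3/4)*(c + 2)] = 6*c - 1/2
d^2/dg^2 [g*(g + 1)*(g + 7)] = 6*g + 16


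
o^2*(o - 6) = o^3 - 6*o^2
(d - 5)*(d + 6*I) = d^2 - 5*d + 6*I*d - 30*I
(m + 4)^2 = m^2 + 8*m + 16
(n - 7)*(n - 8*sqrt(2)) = n^2 - 8*sqrt(2)*n - 7*n + 56*sqrt(2)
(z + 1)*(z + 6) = z^2 + 7*z + 6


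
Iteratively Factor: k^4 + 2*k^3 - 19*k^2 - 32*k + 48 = (k + 3)*(k^3 - k^2 - 16*k + 16) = (k - 1)*(k + 3)*(k^2 - 16) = (k - 4)*(k - 1)*(k + 3)*(k + 4)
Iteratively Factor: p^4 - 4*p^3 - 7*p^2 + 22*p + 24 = (p - 4)*(p^3 - 7*p - 6) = (p - 4)*(p + 1)*(p^2 - p - 6) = (p - 4)*(p - 3)*(p + 1)*(p + 2)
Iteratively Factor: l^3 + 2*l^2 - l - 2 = (l - 1)*(l^2 + 3*l + 2) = (l - 1)*(l + 2)*(l + 1)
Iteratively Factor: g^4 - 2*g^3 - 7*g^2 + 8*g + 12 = (g + 1)*(g^3 - 3*g^2 - 4*g + 12) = (g + 1)*(g + 2)*(g^2 - 5*g + 6) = (g - 3)*(g + 1)*(g + 2)*(g - 2)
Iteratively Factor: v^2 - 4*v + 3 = (v - 1)*(v - 3)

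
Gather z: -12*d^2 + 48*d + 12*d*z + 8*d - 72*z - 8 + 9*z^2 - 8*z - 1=-12*d^2 + 56*d + 9*z^2 + z*(12*d - 80) - 9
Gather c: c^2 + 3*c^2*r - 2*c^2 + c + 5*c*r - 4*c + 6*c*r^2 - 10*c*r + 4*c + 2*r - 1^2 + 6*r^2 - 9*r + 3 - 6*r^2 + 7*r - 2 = c^2*(3*r - 1) + c*(6*r^2 - 5*r + 1)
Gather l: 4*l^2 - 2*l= 4*l^2 - 2*l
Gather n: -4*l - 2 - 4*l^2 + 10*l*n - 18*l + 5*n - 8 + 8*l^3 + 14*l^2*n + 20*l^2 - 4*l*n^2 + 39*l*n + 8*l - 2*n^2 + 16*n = 8*l^3 + 16*l^2 - 14*l + n^2*(-4*l - 2) + n*(14*l^2 + 49*l + 21) - 10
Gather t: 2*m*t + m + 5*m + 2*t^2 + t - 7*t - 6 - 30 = 6*m + 2*t^2 + t*(2*m - 6) - 36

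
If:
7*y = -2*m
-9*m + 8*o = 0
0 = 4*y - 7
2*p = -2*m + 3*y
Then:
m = -49/8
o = -441/64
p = 35/4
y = 7/4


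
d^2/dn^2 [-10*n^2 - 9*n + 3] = -20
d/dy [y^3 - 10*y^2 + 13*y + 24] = 3*y^2 - 20*y + 13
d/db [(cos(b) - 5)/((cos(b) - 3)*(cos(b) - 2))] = (cos(b)^2 - 10*cos(b) + 19)*sin(b)/((cos(b) - 3)^2*(cos(b) - 2)^2)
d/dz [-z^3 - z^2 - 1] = z*(-3*z - 2)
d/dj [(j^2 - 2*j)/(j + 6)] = (j^2 + 12*j - 12)/(j^2 + 12*j + 36)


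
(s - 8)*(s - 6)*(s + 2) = s^3 - 12*s^2 + 20*s + 96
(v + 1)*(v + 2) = v^2 + 3*v + 2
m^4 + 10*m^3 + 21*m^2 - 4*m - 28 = (m - 1)*(m + 2)^2*(m + 7)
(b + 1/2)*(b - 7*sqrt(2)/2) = b^2 - 7*sqrt(2)*b/2 + b/2 - 7*sqrt(2)/4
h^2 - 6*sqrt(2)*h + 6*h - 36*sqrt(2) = (h + 6)*(h - 6*sqrt(2))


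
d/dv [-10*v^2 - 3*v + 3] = -20*v - 3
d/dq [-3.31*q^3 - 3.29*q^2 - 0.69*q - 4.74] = -9.93*q^2 - 6.58*q - 0.69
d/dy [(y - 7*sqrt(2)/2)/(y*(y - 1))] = (-y^2 + 7*sqrt(2)*y - 7*sqrt(2)/2)/(y^2*(y^2 - 2*y + 1))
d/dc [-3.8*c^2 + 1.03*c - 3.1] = 1.03 - 7.6*c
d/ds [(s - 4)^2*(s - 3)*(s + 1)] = 4*s^3 - 30*s^2 + 58*s - 8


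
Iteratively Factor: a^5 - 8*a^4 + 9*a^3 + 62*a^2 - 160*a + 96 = (a + 3)*(a^4 - 11*a^3 + 42*a^2 - 64*a + 32) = (a - 2)*(a + 3)*(a^3 - 9*a^2 + 24*a - 16) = (a - 4)*(a - 2)*(a + 3)*(a^2 - 5*a + 4) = (a - 4)^2*(a - 2)*(a + 3)*(a - 1)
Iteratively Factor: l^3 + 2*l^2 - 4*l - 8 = (l + 2)*(l^2 - 4) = (l - 2)*(l + 2)*(l + 2)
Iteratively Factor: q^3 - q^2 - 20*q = (q)*(q^2 - q - 20) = q*(q - 5)*(q + 4)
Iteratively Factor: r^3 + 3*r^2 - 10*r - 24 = (r - 3)*(r^2 + 6*r + 8) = (r - 3)*(r + 4)*(r + 2)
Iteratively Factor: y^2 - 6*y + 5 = (y - 1)*(y - 5)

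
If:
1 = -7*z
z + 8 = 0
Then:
No Solution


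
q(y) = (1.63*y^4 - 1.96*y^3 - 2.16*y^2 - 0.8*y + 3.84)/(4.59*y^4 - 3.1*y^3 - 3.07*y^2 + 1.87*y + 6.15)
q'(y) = (-18.36*y^3 + 9.3*y^2 + 6.14*y - 1.87)*(1.63*y^4 - 1.96*y^3 - 2.16*y^2 - 0.8*y + 3.84)/(4.59*y^4 - 3.1*y^3 - 3.07*y^2 + 1.87*y + 6.15)^2 + (6.52*y^3 - 5.88*y^2 - 4.32*y - 0.8)/(4.59*y^4 - 3.1*y^3 - 3.07*y^2 + 1.87*y + 6.15)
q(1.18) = -0.02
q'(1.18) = -0.39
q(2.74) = 0.20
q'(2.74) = 0.10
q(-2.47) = 0.41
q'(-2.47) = 0.03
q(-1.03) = 0.67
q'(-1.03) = 0.50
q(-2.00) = 0.44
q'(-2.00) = 0.07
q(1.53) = -0.03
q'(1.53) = 0.21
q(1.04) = 0.06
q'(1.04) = -0.70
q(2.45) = 0.17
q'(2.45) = 0.14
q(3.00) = 0.22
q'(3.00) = 0.08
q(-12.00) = 0.37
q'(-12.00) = 0.00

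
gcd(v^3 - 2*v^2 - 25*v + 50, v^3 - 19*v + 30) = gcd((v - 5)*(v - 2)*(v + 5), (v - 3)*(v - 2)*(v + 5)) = v^2 + 3*v - 10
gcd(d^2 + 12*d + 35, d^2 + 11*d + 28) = d + 7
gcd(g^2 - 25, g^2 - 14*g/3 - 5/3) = g - 5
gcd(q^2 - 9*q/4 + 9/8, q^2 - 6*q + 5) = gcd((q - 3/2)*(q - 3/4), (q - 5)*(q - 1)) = 1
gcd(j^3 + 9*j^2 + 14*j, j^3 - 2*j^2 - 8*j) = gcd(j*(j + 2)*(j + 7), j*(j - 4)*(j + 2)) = j^2 + 2*j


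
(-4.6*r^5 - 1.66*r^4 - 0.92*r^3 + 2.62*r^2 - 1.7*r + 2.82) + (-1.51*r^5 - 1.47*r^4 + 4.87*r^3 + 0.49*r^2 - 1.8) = -6.11*r^5 - 3.13*r^4 + 3.95*r^3 + 3.11*r^2 - 1.7*r + 1.02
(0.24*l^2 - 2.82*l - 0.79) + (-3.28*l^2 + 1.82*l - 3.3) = -3.04*l^2 - 1.0*l - 4.09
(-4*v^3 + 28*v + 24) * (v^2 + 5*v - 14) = -4*v^5 - 20*v^4 + 84*v^3 + 164*v^2 - 272*v - 336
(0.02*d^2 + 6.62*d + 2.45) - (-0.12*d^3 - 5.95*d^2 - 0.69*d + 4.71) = 0.12*d^3 + 5.97*d^2 + 7.31*d - 2.26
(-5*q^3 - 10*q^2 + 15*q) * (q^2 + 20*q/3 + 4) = -5*q^5 - 130*q^4/3 - 215*q^3/3 + 60*q^2 + 60*q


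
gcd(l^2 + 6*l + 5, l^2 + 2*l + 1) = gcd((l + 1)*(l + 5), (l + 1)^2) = l + 1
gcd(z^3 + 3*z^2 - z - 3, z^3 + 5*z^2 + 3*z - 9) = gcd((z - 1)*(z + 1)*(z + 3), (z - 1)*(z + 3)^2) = z^2 + 2*z - 3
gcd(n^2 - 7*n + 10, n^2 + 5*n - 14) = n - 2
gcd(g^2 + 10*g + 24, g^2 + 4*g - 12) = g + 6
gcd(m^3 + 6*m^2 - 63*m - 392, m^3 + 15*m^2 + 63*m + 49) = m^2 + 14*m + 49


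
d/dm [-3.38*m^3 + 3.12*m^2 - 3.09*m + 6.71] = -10.14*m^2 + 6.24*m - 3.09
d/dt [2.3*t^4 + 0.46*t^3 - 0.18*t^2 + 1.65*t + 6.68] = 9.2*t^3 + 1.38*t^2 - 0.36*t + 1.65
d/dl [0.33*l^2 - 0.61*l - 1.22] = 0.66*l - 0.61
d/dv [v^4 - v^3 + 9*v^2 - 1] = v*(4*v^2 - 3*v + 18)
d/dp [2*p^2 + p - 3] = 4*p + 1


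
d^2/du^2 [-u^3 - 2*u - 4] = -6*u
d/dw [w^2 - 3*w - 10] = 2*w - 3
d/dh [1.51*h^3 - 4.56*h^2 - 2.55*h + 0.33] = 4.53*h^2 - 9.12*h - 2.55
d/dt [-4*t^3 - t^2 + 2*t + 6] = -12*t^2 - 2*t + 2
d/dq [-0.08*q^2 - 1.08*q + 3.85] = -0.16*q - 1.08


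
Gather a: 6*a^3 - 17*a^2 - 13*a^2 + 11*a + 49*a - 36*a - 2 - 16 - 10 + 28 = 6*a^3 - 30*a^2 + 24*a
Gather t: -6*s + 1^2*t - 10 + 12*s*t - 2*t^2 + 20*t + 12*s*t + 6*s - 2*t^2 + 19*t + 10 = -4*t^2 + t*(24*s + 40)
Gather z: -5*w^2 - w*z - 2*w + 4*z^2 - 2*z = -5*w^2 - 2*w + 4*z^2 + z*(-w - 2)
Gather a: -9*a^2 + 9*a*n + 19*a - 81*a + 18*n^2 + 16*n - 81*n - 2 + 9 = -9*a^2 + a*(9*n - 62) + 18*n^2 - 65*n + 7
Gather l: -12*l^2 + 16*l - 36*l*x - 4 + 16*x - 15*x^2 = -12*l^2 + l*(16 - 36*x) - 15*x^2 + 16*x - 4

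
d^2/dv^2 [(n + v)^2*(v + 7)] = 4*n + 6*v + 14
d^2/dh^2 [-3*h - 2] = 0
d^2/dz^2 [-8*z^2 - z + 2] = -16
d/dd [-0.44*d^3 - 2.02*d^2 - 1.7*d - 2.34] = -1.32*d^2 - 4.04*d - 1.7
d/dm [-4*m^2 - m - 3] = -8*m - 1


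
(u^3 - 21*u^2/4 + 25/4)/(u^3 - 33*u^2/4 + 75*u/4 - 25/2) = (u + 1)/(u - 2)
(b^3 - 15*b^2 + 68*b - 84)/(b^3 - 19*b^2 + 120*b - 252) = (b - 2)/(b - 6)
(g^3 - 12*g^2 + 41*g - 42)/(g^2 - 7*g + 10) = (g^2 - 10*g + 21)/(g - 5)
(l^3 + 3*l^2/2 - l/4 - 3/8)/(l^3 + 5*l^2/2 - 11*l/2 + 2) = (l^2 + 2*l + 3/4)/(l^2 + 3*l - 4)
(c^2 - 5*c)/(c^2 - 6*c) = (c - 5)/(c - 6)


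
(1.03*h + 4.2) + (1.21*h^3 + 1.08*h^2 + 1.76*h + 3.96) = 1.21*h^3 + 1.08*h^2 + 2.79*h + 8.16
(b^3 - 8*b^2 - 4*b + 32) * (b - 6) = b^4 - 14*b^3 + 44*b^2 + 56*b - 192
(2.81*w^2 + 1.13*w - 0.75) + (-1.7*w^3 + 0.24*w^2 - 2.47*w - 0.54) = -1.7*w^3 + 3.05*w^2 - 1.34*w - 1.29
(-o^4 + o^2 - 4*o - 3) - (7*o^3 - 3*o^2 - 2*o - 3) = -o^4 - 7*o^3 + 4*o^2 - 2*o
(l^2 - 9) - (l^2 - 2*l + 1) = 2*l - 10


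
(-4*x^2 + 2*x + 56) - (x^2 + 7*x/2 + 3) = -5*x^2 - 3*x/2 + 53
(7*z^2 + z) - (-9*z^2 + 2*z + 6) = 16*z^2 - z - 6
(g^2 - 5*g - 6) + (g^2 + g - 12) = 2*g^2 - 4*g - 18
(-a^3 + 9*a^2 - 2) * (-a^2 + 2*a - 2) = a^5 - 11*a^4 + 20*a^3 - 16*a^2 - 4*a + 4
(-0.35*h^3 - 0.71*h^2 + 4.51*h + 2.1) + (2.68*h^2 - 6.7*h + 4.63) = -0.35*h^3 + 1.97*h^2 - 2.19*h + 6.73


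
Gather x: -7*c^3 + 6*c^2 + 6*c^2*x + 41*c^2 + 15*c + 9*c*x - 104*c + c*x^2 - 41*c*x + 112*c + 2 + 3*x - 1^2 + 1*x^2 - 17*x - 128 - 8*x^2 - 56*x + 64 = -7*c^3 + 47*c^2 + 23*c + x^2*(c - 7) + x*(6*c^2 - 32*c - 70) - 63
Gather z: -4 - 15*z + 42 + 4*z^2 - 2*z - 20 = 4*z^2 - 17*z + 18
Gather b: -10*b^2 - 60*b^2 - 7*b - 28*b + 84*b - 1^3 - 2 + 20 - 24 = -70*b^2 + 49*b - 7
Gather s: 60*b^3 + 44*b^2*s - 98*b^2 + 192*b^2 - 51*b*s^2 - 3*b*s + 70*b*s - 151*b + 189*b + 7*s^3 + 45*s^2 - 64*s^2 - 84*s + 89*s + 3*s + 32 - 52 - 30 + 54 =60*b^3 + 94*b^2 + 38*b + 7*s^3 + s^2*(-51*b - 19) + s*(44*b^2 + 67*b + 8) + 4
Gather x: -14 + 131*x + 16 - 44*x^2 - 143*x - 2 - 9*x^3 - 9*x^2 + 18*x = -9*x^3 - 53*x^2 + 6*x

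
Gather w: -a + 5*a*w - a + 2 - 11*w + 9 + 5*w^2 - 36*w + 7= -2*a + 5*w^2 + w*(5*a - 47) + 18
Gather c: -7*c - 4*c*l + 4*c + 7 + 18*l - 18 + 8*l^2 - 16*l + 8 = c*(-4*l - 3) + 8*l^2 + 2*l - 3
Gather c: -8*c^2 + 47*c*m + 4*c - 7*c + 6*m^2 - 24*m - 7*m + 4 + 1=-8*c^2 + c*(47*m - 3) + 6*m^2 - 31*m + 5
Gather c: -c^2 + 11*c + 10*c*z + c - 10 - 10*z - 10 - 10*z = -c^2 + c*(10*z + 12) - 20*z - 20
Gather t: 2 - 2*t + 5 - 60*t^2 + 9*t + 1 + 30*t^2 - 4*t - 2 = -30*t^2 + 3*t + 6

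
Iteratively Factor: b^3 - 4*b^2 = (b - 4)*(b^2) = b*(b - 4)*(b)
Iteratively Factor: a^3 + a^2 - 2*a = (a - 1)*(a^2 + 2*a) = (a - 1)*(a + 2)*(a)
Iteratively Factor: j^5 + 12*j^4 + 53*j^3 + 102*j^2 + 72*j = (j)*(j^4 + 12*j^3 + 53*j^2 + 102*j + 72) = j*(j + 2)*(j^3 + 10*j^2 + 33*j + 36) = j*(j + 2)*(j + 4)*(j^2 + 6*j + 9) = j*(j + 2)*(j + 3)*(j + 4)*(j + 3)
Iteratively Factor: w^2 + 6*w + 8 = (w + 2)*(w + 4)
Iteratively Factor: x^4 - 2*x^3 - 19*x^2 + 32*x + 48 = (x + 4)*(x^3 - 6*x^2 + 5*x + 12) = (x - 3)*(x + 4)*(x^2 - 3*x - 4) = (x - 3)*(x + 1)*(x + 4)*(x - 4)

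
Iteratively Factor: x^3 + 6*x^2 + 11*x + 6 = (x + 1)*(x^2 + 5*x + 6) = (x + 1)*(x + 3)*(x + 2)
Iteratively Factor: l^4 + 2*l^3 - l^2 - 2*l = (l + 2)*(l^3 - l) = (l - 1)*(l + 2)*(l^2 + l) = (l - 1)*(l + 1)*(l + 2)*(l)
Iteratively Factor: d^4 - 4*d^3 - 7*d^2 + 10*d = (d - 5)*(d^3 + d^2 - 2*d) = (d - 5)*(d + 2)*(d^2 - d) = (d - 5)*(d - 1)*(d + 2)*(d)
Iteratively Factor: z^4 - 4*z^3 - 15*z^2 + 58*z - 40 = (z - 2)*(z^3 - 2*z^2 - 19*z + 20) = (z - 2)*(z - 1)*(z^2 - z - 20) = (z - 5)*(z - 2)*(z - 1)*(z + 4)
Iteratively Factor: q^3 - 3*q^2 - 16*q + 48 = (q - 4)*(q^2 + q - 12) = (q - 4)*(q - 3)*(q + 4)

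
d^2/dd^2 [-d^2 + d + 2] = -2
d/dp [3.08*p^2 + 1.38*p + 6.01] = 6.16*p + 1.38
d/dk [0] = 0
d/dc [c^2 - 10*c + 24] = 2*c - 10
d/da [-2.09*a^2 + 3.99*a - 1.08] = 3.99 - 4.18*a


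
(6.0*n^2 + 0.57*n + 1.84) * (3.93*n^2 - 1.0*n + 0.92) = 23.58*n^4 - 3.7599*n^3 + 12.1812*n^2 - 1.3156*n + 1.6928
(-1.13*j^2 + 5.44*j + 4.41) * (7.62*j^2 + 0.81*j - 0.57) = -8.6106*j^4 + 40.5375*j^3 + 38.6547*j^2 + 0.4713*j - 2.5137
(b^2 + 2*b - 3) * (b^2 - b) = b^4 + b^3 - 5*b^2 + 3*b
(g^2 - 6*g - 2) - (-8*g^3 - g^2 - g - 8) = 8*g^3 + 2*g^2 - 5*g + 6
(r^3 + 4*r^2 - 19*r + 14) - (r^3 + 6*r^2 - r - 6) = -2*r^2 - 18*r + 20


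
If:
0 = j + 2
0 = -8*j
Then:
No Solution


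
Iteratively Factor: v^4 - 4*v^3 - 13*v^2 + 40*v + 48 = (v + 1)*(v^3 - 5*v^2 - 8*v + 48) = (v - 4)*(v + 1)*(v^2 - v - 12) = (v - 4)^2*(v + 1)*(v + 3)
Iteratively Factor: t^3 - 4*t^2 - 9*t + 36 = (t + 3)*(t^2 - 7*t + 12) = (t - 4)*(t + 3)*(t - 3)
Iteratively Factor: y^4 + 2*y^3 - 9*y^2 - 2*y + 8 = (y - 2)*(y^3 + 4*y^2 - y - 4) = (y - 2)*(y - 1)*(y^2 + 5*y + 4) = (y - 2)*(y - 1)*(y + 4)*(y + 1)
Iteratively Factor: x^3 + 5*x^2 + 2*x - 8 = (x - 1)*(x^2 + 6*x + 8) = (x - 1)*(x + 4)*(x + 2)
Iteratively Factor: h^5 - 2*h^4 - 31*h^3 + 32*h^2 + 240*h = (h - 5)*(h^4 + 3*h^3 - 16*h^2 - 48*h) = h*(h - 5)*(h^3 + 3*h^2 - 16*h - 48) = h*(h - 5)*(h + 4)*(h^2 - h - 12) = h*(h - 5)*(h + 3)*(h + 4)*(h - 4)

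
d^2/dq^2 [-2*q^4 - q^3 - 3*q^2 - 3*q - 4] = -24*q^2 - 6*q - 6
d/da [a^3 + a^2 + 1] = a*(3*a + 2)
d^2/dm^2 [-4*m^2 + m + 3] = -8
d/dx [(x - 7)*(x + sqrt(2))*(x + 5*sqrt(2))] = 3*x^2 - 14*x + 12*sqrt(2)*x - 42*sqrt(2) + 10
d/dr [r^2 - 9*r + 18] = 2*r - 9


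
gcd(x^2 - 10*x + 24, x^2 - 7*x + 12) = x - 4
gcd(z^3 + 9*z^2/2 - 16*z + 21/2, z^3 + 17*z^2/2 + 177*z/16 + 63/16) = z + 7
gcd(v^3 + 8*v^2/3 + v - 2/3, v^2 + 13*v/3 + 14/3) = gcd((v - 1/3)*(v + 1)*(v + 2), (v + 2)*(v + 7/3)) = v + 2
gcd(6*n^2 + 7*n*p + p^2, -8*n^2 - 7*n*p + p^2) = n + p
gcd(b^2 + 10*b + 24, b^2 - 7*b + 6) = 1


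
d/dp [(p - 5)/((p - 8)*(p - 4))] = (-p^2 + 10*p - 28)/(p^4 - 24*p^3 + 208*p^2 - 768*p + 1024)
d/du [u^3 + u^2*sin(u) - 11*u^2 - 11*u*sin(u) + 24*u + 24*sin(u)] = u^2*cos(u) + 3*u^2 + 2*u*sin(u) - 11*u*cos(u) - 22*u - 11*sin(u) + 24*cos(u) + 24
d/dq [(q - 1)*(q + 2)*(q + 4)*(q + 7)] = 4*q^3 + 36*q^2 + 74*q + 6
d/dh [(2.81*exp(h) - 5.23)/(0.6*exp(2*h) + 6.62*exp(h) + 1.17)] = (-1.686*exp(2*h) + 6.276*exp(h) + 37.9103)*exp(h)/(0.36*exp(4*h) + 7.944*exp(3*h) + 45.2284*exp(2*h) + 15.4908*exp(h) + 1.3689)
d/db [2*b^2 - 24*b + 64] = 4*b - 24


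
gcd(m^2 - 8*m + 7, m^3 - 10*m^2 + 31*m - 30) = 1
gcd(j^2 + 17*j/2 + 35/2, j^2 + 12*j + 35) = j + 5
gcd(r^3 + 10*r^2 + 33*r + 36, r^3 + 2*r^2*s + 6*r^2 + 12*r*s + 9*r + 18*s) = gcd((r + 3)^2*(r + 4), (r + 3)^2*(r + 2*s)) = r^2 + 6*r + 9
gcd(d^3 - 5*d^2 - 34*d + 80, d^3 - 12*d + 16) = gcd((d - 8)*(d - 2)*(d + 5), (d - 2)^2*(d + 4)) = d - 2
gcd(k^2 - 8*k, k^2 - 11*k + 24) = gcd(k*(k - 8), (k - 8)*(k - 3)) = k - 8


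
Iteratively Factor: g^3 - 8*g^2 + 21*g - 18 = (g - 3)*(g^2 - 5*g + 6) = (g - 3)^2*(g - 2)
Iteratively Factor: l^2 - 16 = (l + 4)*(l - 4)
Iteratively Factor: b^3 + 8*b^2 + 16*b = (b + 4)*(b^2 + 4*b) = (b + 4)^2*(b)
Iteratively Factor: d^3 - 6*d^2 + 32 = (d + 2)*(d^2 - 8*d + 16) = (d - 4)*(d + 2)*(d - 4)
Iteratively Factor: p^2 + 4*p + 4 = (p + 2)*(p + 2)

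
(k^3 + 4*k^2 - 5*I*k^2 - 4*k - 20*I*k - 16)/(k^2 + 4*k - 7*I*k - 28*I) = (k^2 - 5*I*k - 4)/(k - 7*I)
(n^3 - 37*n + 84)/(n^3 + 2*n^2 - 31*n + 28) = (n - 3)/(n - 1)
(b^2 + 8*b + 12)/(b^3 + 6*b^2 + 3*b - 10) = (b + 6)/(b^2 + 4*b - 5)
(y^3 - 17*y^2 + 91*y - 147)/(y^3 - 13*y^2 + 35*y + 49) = (y - 3)/(y + 1)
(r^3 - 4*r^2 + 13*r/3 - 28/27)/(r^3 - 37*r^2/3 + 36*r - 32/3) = (9*r^2 - 33*r + 28)/(9*(r^2 - 12*r + 32))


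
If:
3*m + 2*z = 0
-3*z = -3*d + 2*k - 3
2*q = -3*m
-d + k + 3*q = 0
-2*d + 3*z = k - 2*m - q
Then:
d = -51/44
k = 15/22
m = 9/22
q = -27/44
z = -27/44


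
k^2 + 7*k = k*(k + 7)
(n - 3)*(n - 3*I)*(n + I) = n^3 - 3*n^2 - 2*I*n^2 + 3*n + 6*I*n - 9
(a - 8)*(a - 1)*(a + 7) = a^3 - 2*a^2 - 55*a + 56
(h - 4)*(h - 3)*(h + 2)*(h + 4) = h^4 - h^3 - 22*h^2 + 16*h + 96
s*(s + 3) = s^2 + 3*s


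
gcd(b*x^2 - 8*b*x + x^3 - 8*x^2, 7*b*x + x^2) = x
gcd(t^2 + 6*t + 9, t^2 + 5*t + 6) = t + 3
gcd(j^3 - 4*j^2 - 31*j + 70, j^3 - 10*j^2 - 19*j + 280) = j^2 - 2*j - 35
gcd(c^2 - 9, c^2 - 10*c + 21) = c - 3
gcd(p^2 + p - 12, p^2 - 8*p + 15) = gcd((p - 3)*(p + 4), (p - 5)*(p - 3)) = p - 3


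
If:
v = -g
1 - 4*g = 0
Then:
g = 1/4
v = -1/4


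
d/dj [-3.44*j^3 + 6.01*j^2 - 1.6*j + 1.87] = -10.32*j^2 + 12.02*j - 1.6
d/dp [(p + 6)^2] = 2*p + 12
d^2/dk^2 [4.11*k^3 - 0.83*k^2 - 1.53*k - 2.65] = 24.66*k - 1.66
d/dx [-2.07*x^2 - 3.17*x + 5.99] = -4.14*x - 3.17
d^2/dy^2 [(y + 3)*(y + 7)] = 2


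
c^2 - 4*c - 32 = (c - 8)*(c + 4)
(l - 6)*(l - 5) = l^2 - 11*l + 30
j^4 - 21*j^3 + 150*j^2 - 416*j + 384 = (j - 8)^2*(j - 3)*(j - 2)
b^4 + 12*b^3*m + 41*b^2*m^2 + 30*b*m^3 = b*(b + m)*(b + 5*m)*(b + 6*m)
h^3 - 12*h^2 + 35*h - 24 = (h - 8)*(h - 3)*(h - 1)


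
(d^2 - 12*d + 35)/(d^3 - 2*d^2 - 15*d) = (d - 7)/(d*(d + 3))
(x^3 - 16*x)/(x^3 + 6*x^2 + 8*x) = (x - 4)/(x + 2)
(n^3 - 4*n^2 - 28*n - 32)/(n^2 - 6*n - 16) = n + 2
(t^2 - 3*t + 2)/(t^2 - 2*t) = (t - 1)/t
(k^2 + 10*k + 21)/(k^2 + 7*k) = (k + 3)/k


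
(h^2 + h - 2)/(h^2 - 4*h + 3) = (h + 2)/(h - 3)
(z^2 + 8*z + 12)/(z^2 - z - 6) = (z + 6)/(z - 3)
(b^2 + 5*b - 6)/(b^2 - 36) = (b - 1)/(b - 6)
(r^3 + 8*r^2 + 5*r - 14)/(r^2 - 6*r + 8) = (r^3 + 8*r^2 + 5*r - 14)/(r^2 - 6*r + 8)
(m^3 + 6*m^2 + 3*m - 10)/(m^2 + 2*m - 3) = (m^2 + 7*m + 10)/(m + 3)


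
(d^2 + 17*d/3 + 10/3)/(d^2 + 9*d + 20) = (d + 2/3)/(d + 4)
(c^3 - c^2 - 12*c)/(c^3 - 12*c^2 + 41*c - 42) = c*(c^2 - c - 12)/(c^3 - 12*c^2 + 41*c - 42)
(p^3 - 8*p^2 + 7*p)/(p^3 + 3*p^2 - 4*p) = (p - 7)/(p + 4)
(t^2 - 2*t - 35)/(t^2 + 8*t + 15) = (t - 7)/(t + 3)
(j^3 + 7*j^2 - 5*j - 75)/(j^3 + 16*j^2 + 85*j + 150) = (j - 3)/(j + 6)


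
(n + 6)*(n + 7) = n^2 + 13*n + 42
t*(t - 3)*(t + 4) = t^3 + t^2 - 12*t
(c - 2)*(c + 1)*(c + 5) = c^3 + 4*c^2 - 7*c - 10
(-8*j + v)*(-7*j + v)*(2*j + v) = 112*j^3 + 26*j^2*v - 13*j*v^2 + v^3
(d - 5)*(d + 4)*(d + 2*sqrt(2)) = d^3 - d^2 + 2*sqrt(2)*d^2 - 20*d - 2*sqrt(2)*d - 40*sqrt(2)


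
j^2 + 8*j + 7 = (j + 1)*(j + 7)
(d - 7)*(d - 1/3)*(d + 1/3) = d^3 - 7*d^2 - d/9 + 7/9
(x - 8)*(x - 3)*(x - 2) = x^3 - 13*x^2 + 46*x - 48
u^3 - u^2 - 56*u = u*(u - 8)*(u + 7)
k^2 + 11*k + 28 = (k + 4)*(k + 7)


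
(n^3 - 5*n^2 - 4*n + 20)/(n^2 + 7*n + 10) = (n^2 - 7*n + 10)/(n + 5)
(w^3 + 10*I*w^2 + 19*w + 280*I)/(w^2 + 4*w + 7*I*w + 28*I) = (w^2 + 3*I*w + 40)/(w + 4)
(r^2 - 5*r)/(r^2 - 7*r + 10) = r/(r - 2)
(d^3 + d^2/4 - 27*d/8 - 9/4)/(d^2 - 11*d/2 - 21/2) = (4*d^2 - 5*d - 6)/(4*(d - 7))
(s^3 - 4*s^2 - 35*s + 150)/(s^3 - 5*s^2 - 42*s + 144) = (s^2 - 10*s + 25)/(s^2 - 11*s + 24)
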